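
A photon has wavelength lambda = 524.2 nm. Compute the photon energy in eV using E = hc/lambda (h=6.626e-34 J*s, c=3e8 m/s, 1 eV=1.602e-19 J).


E = hc / lambda
= (6.626e-34)(3e8) / (524.2e-9)
= 1.9878e-25 / 5.2420e-07
= 3.7921e-19 J
Converting to eV: 3.7921e-19 / 1.602e-19
= 2.3671 eV

2.3671


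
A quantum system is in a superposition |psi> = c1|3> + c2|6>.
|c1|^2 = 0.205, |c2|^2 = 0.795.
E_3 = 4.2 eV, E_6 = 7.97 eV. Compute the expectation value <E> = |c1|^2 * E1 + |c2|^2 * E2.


<E> = |c1|^2 * E1 + |c2|^2 * E2
= 0.205 * 4.2 + 0.795 * 7.97
= 0.861 + 6.3361
= 7.1971 eV

7.1971


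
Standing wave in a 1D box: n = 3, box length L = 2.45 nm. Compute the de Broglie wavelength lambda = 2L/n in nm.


lambda = 2L / n
= 2 * 2.45 / 3
= 4.9 / 3
= 1.6333 nm

1.6333


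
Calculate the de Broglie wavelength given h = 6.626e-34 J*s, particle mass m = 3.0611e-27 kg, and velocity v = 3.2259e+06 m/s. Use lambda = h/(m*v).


lambda = h / (m * v)
= 6.626e-34 / (3.0611e-27 * 3.2259e+06)
= 6.626e-34 / 9.8748e-21
= 6.7100e-14 m

6.7100e-14


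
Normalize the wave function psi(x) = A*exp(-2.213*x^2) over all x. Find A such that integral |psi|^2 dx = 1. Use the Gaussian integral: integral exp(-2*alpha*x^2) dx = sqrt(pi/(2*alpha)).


integral |psi|^2 dx = A^2 * sqrt(pi/(2*alpha)) = 1
A^2 = sqrt(2*alpha/pi)
= sqrt(2 * 2.213 / pi)
= 1.186945
A = sqrt(1.186945)
= 1.0895

1.0895


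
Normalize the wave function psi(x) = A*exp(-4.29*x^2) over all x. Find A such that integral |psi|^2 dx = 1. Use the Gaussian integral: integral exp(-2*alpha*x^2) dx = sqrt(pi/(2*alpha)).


integral |psi|^2 dx = A^2 * sqrt(pi/(2*alpha)) = 1
A^2 = sqrt(2*alpha/pi)
= sqrt(2 * 4.29 / pi)
= 1.652604
A = sqrt(1.652604)
= 1.2855

1.2855


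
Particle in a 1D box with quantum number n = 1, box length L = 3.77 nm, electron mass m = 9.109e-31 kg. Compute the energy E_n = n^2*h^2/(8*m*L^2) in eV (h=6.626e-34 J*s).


E = n^2 * h^2 / (8 * m * L^2)
= 1^2 * (6.626e-34)^2 / (8 * 9.109e-31 * (3.77e-9)^2)
= 1 * 4.3904e-67 / (8 * 9.109e-31 * 1.4213e-17)
= 4.2390e-21 J
= 0.0265 eV

0.0265


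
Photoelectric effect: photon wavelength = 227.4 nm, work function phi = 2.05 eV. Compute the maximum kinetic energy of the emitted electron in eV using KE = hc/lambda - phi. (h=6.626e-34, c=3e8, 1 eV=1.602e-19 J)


E_photon = hc / lambda
= (6.626e-34)(3e8) / (227.4e-9)
= 8.7414e-19 J
= 5.4566 eV
KE = E_photon - phi
= 5.4566 - 2.05
= 3.4066 eV

3.4066


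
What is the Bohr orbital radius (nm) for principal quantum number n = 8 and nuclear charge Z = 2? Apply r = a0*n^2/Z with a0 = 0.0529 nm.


r = a0 * n^2 / Z
= 0.0529 * 8^2 / 2
= 0.0529 * 64 / 2
= 1.6928 nm

1.6928


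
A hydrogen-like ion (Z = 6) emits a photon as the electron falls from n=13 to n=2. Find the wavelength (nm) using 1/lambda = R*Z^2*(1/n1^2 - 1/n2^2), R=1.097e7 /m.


1/lambda = R * Z^2 * (1/n1^2 - 1/n2^2)
= 1.097e7 * 6^2 * (1/2^2 - 1/13^2)
= 1.097e7 * 36 * (0.25 - 0.005917)
= 9.6393e+07 /m
lambda = 1 / 9.6393e+07
= 10.3742 nm

10.3742


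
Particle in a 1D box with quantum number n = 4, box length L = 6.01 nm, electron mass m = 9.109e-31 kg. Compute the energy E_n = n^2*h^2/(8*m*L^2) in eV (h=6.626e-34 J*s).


E = n^2 * h^2 / (8 * m * L^2)
= 4^2 * (6.626e-34)^2 / (8 * 9.109e-31 * (6.01e-9)^2)
= 16 * 4.3904e-67 / (8 * 9.109e-31 * 3.6120e-17)
= 2.6688e-20 J
= 0.1666 eV

0.1666


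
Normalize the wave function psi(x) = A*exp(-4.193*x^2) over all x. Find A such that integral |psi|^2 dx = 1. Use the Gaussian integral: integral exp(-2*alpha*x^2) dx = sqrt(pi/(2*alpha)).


integral |psi|^2 dx = A^2 * sqrt(pi/(2*alpha)) = 1
A^2 = sqrt(2*alpha/pi)
= sqrt(2 * 4.193 / pi)
= 1.633814
A = sqrt(1.633814)
= 1.2782

1.2782


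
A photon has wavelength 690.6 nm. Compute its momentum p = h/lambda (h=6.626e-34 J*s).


p = h / lambda
= 6.626e-34 / (690.6e-9)
= 6.626e-34 / 6.9060e-07
= 9.5946e-28 kg*m/s

9.5946e-28


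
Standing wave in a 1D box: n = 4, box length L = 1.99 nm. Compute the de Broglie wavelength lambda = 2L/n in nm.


lambda = 2L / n
= 2 * 1.99 / 4
= 3.98 / 4
= 0.995 nm

0.995


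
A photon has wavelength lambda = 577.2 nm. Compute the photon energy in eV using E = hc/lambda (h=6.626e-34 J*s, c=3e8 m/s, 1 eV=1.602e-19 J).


E = hc / lambda
= (6.626e-34)(3e8) / (577.2e-9)
= 1.9878e-25 / 5.7720e-07
= 3.4439e-19 J
Converting to eV: 3.4439e-19 / 1.602e-19
= 2.1497 eV

2.1497


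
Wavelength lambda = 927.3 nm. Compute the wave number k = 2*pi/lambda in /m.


k = 2 * pi / lambda
= 6.2832 / (927.3e-9)
= 6.2832 / 9.2730e-07
= 6.7758e+06 /m

6.7758e+06


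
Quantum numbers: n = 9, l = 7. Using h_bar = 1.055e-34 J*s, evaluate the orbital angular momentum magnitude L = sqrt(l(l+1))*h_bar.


L = sqrt(l*(l+1)) * h_bar
= sqrt(7 * 8) * 1.055e-34
= sqrt(56) * 1.055e-34
= 7.4833 * 1.055e-34
= 7.8949e-34 J*s

7.8949e-34


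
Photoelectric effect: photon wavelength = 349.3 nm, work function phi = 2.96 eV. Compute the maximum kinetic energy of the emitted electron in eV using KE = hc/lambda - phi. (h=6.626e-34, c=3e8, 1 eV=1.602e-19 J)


E_photon = hc / lambda
= (6.626e-34)(3e8) / (349.3e-9)
= 5.6908e-19 J
= 3.5523 eV
KE = E_photon - phi
= 3.5523 - 2.96
= 0.5923 eV

0.5923


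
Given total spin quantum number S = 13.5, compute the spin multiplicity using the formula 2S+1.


Spin multiplicity = 2S + 1
= 2 * 13.5 + 1
= 27.0 + 1
= 28

28


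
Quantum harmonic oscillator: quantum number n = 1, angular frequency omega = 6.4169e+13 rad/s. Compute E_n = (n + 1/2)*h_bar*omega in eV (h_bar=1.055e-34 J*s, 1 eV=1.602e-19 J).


E = (n + 1/2) * h_bar * omega
= (1 + 0.5) * 1.055e-34 * 6.4169e+13
= 1.5 * 6.7698e-21
= 1.0155e-20 J
= 0.0634 eV

0.0634


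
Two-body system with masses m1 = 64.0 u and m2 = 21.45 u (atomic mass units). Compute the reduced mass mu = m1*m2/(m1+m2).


mu = m1 * m2 / (m1 + m2)
= 64.0 * 21.45 / (64.0 + 21.45)
= 1372.8 / 85.45
= 16.0655 u

16.0655


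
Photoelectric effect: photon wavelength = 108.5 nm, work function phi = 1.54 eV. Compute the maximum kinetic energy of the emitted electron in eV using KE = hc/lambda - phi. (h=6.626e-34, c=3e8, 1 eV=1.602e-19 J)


E_photon = hc / lambda
= (6.626e-34)(3e8) / (108.5e-9)
= 1.8321e-18 J
= 11.4362 eV
KE = E_photon - phi
= 11.4362 - 1.54
= 9.8962 eV

9.8962


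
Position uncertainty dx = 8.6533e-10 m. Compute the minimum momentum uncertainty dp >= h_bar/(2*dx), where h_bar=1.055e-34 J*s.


dp = h_bar / (2 * dx)
= 1.055e-34 / (2 * 8.6533e-10)
= 1.055e-34 / 1.7307e-09
= 6.0959e-26 kg*m/s

6.0959e-26


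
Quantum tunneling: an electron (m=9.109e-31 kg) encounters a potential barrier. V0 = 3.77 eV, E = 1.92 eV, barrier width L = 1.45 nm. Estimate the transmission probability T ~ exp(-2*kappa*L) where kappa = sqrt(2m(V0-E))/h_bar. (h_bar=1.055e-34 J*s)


V0 - E = 1.85 eV = 2.9637e-19 J
kappa = sqrt(2 * m * (V0-E)) / h_bar
= sqrt(2 * 9.109e-31 * 2.9637e-19) / 1.055e-34
= 6.9649e+09 /m
2*kappa*L = 2 * 6.9649e+09 * 1.45e-9
= 20.1982
T = exp(-20.1982) = 1.690543e-09

1.690543e-09


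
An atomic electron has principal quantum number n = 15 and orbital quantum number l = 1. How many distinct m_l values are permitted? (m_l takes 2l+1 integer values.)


m_l ranges from -l to +l in integer steps
So m_l goes from -1 to +1
Count = 2l + 1 = 2*1 + 1
= 3

3


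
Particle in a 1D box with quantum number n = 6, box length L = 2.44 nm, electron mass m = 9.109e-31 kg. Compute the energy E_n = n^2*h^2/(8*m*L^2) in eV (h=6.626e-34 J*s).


E = n^2 * h^2 / (8 * m * L^2)
= 6^2 * (6.626e-34)^2 / (8 * 9.109e-31 * (2.44e-9)^2)
= 36 * 4.3904e-67 / (8 * 9.109e-31 * 5.9536e-18)
= 3.6430e-19 J
= 2.2741 eV

2.2741


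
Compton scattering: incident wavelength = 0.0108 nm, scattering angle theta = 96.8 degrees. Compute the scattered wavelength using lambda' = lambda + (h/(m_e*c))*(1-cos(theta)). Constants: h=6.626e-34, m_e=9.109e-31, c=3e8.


Compton wavelength: h/(m_e*c) = 2.4247e-12 m
d_lambda = 2.4247e-12 * (1 - cos(96.8 deg))
= 2.4247e-12 * 1.118404
= 2.7118e-12 m = 0.002712 nm
lambda' = 0.0108 + 0.002712
= 0.013512 nm

0.013512


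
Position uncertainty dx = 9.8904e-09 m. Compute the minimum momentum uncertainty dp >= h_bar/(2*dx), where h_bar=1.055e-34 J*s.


dp = h_bar / (2 * dx)
= 1.055e-34 / (2 * 9.8904e-09)
= 1.055e-34 / 1.9781e-08
= 5.3335e-27 kg*m/s

5.3335e-27


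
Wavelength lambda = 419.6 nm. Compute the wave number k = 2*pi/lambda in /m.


k = 2 * pi / lambda
= 6.2832 / (419.6e-9)
= 6.2832 / 4.1960e-07
= 1.4974e+07 /m

1.4974e+07


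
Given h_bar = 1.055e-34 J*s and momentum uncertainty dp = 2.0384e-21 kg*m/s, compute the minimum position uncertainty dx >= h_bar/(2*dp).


dx = h_bar / (2 * dp)
= 1.055e-34 / (2 * 2.0384e-21)
= 1.055e-34 / 4.0768e-21
= 2.5878e-14 m

2.5878e-14


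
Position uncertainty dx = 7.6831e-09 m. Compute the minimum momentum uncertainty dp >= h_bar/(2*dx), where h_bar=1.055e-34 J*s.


dp = h_bar / (2 * dx)
= 1.055e-34 / (2 * 7.6831e-09)
= 1.055e-34 / 1.5366e-08
= 6.8657e-27 kg*m/s

6.8657e-27


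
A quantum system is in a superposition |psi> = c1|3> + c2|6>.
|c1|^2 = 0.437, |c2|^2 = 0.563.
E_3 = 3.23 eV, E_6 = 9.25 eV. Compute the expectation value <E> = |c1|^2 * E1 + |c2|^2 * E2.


<E> = |c1|^2 * E1 + |c2|^2 * E2
= 0.437 * 3.23 + 0.563 * 9.25
= 1.4115 + 5.2077
= 6.6193 eV

6.6193


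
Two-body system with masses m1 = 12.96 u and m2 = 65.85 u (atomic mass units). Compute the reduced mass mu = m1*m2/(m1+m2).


mu = m1 * m2 / (m1 + m2)
= 12.96 * 65.85 / (12.96 + 65.85)
= 853.416 / 78.81
= 10.8288 u

10.8288


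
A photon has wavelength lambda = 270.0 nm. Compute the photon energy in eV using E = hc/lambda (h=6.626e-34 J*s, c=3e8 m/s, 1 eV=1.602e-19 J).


E = hc / lambda
= (6.626e-34)(3e8) / (270.0e-9)
= 1.9878e-25 / 2.7000e-07
= 7.3622e-19 J
Converting to eV: 7.3622e-19 / 1.602e-19
= 4.5956 eV

4.5956


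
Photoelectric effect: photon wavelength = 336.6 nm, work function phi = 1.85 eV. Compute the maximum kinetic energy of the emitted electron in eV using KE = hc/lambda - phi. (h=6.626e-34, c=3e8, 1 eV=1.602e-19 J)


E_photon = hc / lambda
= (6.626e-34)(3e8) / (336.6e-9)
= 5.9055e-19 J
= 3.6863 eV
KE = E_photon - phi
= 3.6863 - 1.85
= 1.8363 eV

1.8363


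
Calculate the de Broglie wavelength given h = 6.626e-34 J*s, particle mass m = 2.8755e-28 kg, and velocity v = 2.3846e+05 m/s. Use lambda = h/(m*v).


lambda = h / (m * v)
= 6.626e-34 / (2.8755e-28 * 2.3846e+05)
= 6.626e-34 / 6.8569e-23
= 9.6632e-12 m

9.6632e-12


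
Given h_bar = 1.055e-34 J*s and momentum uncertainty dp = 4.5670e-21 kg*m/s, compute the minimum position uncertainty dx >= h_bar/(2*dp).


dx = h_bar / (2 * dp)
= 1.055e-34 / (2 * 4.5670e-21)
= 1.055e-34 / 9.1340e-21
= 1.1550e-14 m

1.1550e-14


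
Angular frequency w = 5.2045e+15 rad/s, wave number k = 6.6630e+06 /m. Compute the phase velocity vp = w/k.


vp = w / k
= 5.2045e+15 / 6.6630e+06
= 7.8110e+08 m/s

7.8110e+08


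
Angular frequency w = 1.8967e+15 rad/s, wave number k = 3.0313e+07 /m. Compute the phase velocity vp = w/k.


vp = w / k
= 1.8967e+15 / 3.0313e+07
= 6.2571e+07 m/s

6.2571e+07


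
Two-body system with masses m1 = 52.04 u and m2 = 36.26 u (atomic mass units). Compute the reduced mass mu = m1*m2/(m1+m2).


mu = m1 * m2 / (m1 + m2)
= 52.04 * 36.26 / (52.04 + 36.26)
= 1886.9704 / 88.3
= 21.37 u

21.37


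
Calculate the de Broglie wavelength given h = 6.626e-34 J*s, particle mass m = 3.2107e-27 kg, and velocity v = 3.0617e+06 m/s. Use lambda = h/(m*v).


lambda = h / (m * v)
= 6.626e-34 / (3.2107e-27 * 3.0617e+06)
= 6.626e-34 / 9.8302e-21
= 6.7405e-14 m

6.7405e-14


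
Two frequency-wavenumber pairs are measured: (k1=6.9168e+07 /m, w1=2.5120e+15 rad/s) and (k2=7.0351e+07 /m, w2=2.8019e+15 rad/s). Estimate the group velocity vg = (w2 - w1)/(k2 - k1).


vg = (w2 - w1) / (k2 - k1)
= (2.8019e+15 - 2.5120e+15) / (7.0351e+07 - 6.9168e+07)
= 2.8990e+14 / 1.1830e+06
= 2.4505e+08 m/s

2.4505e+08


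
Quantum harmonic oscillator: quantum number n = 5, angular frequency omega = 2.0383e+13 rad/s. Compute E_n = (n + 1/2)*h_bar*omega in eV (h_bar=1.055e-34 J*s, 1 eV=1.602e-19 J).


E = (n + 1/2) * h_bar * omega
= (5 + 0.5) * 1.055e-34 * 2.0383e+13
= 5.5 * 2.1504e-21
= 1.1827e-20 J
= 0.0738 eV

0.0738


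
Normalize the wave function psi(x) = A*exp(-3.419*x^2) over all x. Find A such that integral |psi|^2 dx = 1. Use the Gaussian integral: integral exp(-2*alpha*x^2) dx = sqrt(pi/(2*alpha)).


integral |psi|^2 dx = A^2 * sqrt(pi/(2*alpha)) = 1
A^2 = sqrt(2*alpha/pi)
= sqrt(2 * 3.419 / pi)
= 1.475331
A = sqrt(1.475331)
= 1.2146

1.2146


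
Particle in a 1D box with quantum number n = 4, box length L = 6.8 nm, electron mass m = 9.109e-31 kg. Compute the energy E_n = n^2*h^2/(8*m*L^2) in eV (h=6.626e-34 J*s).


E = n^2 * h^2 / (8 * m * L^2)
= 4^2 * (6.626e-34)^2 / (8 * 9.109e-31 * (6.8e-9)^2)
= 16 * 4.3904e-67 / (8 * 9.109e-31 * 4.6240e-17)
= 2.0847e-20 J
= 0.1301 eV

0.1301


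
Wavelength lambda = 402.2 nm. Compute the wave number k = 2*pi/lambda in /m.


k = 2 * pi / lambda
= 6.2832 / (402.2e-9)
= 6.2832 / 4.0220e-07
= 1.5622e+07 /m

1.5622e+07


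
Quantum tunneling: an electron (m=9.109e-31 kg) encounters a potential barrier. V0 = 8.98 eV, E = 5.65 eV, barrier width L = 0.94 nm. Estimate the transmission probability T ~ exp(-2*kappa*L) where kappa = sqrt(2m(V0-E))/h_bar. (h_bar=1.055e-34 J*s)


V0 - E = 3.33 eV = 5.3347e-19 J
kappa = sqrt(2 * m * (V0-E)) / h_bar
= sqrt(2 * 9.109e-31 * 5.3347e-19) / 1.055e-34
= 9.3444e+09 /m
2*kappa*L = 2 * 9.3444e+09 * 0.94e-9
= 17.5675
T = exp(-17.5675) = 2.347181e-08

2.347181e-08


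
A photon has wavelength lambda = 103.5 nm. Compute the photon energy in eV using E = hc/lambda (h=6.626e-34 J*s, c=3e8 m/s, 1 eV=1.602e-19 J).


E = hc / lambda
= (6.626e-34)(3e8) / (103.5e-9)
= 1.9878e-25 / 1.0350e-07
= 1.9206e-18 J
Converting to eV: 1.9206e-18 / 1.602e-19
= 11.9886 eV

11.9886


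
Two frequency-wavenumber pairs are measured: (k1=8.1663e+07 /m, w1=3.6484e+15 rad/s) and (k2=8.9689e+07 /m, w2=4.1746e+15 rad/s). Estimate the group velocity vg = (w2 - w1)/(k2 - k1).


vg = (w2 - w1) / (k2 - k1)
= (4.1746e+15 - 3.6484e+15) / (8.9689e+07 - 8.1663e+07)
= 5.2620e+14 / 8.0260e+06
= 6.5562e+07 m/s

6.5562e+07


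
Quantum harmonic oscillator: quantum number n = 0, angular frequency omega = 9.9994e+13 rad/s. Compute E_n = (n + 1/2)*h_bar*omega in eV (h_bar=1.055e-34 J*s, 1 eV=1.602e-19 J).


E = (n + 1/2) * h_bar * omega
= (0 + 0.5) * 1.055e-34 * 9.9994e+13
= 0.5 * 1.0549e-20
= 5.2747e-21 J
= 0.0329 eV

0.0329


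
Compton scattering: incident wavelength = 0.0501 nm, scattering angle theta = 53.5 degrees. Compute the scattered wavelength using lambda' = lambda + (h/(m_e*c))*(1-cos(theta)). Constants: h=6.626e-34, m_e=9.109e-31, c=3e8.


Compton wavelength: h/(m_e*c) = 2.4247e-12 m
d_lambda = 2.4247e-12 * (1 - cos(53.5 deg))
= 2.4247e-12 * 0.405177
= 9.8244e-13 m = 0.000982 nm
lambda' = 0.0501 + 0.000982
= 0.051082 nm

0.051082


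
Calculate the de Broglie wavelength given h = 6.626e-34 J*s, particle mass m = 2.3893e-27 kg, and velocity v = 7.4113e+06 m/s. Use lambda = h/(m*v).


lambda = h / (m * v)
= 6.626e-34 / (2.3893e-27 * 7.4113e+06)
= 6.626e-34 / 1.7708e-20
= 3.7418e-14 m

3.7418e-14


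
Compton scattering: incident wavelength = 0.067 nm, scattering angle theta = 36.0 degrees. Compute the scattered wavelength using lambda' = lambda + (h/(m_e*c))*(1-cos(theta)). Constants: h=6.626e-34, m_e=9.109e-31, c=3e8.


Compton wavelength: h/(m_e*c) = 2.4247e-12 m
d_lambda = 2.4247e-12 * (1 - cos(36.0 deg))
= 2.4247e-12 * 0.190983
= 4.6308e-13 m = 0.000463 nm
lambda' = 0.067 + 0.000463
= 0.067463 nm

0.067463


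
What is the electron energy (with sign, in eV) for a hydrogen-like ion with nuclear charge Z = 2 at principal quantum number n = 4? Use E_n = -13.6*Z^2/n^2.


E_n = -13.6 * Z^2 / n^2
= -13.6 * 2^2 / 4^2
= -13.6 * 4 / 16
= -3.4 eV

-3.4


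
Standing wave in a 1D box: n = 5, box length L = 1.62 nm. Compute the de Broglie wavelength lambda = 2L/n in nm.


lambda = 2L / n
= 2 * 1.62 / 5
= 3.24 / 5
= 0.648 nm

0.648


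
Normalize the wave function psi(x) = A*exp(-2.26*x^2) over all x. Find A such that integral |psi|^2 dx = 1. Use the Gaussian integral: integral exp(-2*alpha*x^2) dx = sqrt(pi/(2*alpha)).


integral |psi|^2 dx = A^2 * sqrt(pi/(2*alpha)) = 1
A^2 = sqrt(2*alpha/pi)
= sqrt(2 * 2.26 / pi)
= 1.199484
A = sqrt(1.199484)
= 1.0952

1.0952


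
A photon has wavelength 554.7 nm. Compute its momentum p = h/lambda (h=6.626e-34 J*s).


p = h / lambda
= 6.626e-34 / (554.7e-9)
= 6.626e-34 / 5.5470e-07
= 1.1945e-27 kg*m/s

1.1945e-27


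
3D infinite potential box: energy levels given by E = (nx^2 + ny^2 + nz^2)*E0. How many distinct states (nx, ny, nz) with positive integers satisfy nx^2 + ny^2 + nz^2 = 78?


Enumerate all (nx, ny, nz) with nx^2 + ny^2 + nz^2 = 78:
(2,5,7)
(2,7,5)
(5,2,7)
(5,7,2)
(7,2,5)
(7,5,2)
Total degeneracy = 6

6


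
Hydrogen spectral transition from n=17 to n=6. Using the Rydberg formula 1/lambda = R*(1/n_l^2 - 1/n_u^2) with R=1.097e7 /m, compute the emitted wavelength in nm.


1/lambda = R * (1/n_l^2 - 1/n_u^2)
= 1.097e7 * (1/6^2 - 1/17^2)
= 1.097e7 * (0.027778 - 0.00346)
= 1.097e7 * 0.024318
= 2.6676e+05 /m
lambda = 1 / 2.6676e+05 = 3748.6353 nm

3748.6353


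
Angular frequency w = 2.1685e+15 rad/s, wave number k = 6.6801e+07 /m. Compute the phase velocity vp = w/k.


vp = w / k
= 2.1685e+15 / 6.6801e+07
= 3.2462e+07 m/s

3.2462e+07


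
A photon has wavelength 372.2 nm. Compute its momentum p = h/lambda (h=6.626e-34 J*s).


p = h / lambda
= 6.626e-34 / (372.2e-9)
= 6.626e-34 / 3.7220e-07
= 1.7802e-27 kg*m/s

1.7802e-27


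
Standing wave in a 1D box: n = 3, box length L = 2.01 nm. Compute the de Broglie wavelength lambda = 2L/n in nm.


lambda = 2L / n
= 2 * 2.01 / 3
= 4.02 / 3
= 1.34 nm

1.34


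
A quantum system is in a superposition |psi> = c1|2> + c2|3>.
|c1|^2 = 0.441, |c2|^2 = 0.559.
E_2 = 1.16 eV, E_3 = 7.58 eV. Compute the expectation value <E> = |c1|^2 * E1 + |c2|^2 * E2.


<E> = |c1|^2 * E1 + |c2|^2 * E2
= 0.441 * 1.16 + 0.559 * 7.58
= 0.5116 + 4.2372
= 4.7488 eV

4.7488


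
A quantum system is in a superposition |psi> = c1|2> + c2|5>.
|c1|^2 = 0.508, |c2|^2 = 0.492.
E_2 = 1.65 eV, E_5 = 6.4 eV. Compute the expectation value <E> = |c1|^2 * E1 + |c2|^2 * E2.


<E> = |c1|^2 * E1 + |c2|^2 * E2
= 0.508 * 1.65 + 0.492 * 6.4
= 0.8382 + 3.1488
= 3.987 eV

3.987


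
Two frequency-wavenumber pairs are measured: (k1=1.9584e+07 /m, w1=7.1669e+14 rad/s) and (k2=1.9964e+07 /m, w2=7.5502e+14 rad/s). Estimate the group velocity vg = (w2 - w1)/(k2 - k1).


vg = (w2 - w1) / (k2 - k1)
= (7.5502e+14 - 7.1669e+14) / (1.9964e+07 - 1.9584e+07)
= 3.8330e+13 / 3.8000e+05
= 1.0087e+08 m/s

1.0087e+08


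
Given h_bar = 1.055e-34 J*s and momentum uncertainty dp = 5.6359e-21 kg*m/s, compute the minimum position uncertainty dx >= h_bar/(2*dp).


dx = h_bar / (2 * dp)
= 1.055e-34 / (2 * 5.6359e-21)
= 1.055e-34 / 1.1272e-20
= 9.3596e-15 m

9.3596e-15


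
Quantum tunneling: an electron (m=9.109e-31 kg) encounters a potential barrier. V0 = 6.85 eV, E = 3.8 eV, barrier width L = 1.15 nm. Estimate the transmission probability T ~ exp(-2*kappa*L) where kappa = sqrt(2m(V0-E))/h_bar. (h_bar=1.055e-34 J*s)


V0 - E = 3.05 eV = 4.8861e-19 J
kappa = sqrt(2 * m * (V0-E)) / h_bar
= sqrt(2 * 9.109e-31 * 4.8861e-19) / 1.055e-34
= 8.9429e+09 /m
2*kappa*L = 2 * 8.9429e+09 * 1.15e-9
= 20.5687
T = exp(-20.5687) = 1.167148e-09

1.167148e-09


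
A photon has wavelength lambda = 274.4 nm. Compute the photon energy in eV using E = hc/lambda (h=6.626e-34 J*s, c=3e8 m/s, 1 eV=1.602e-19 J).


E = hc / lambda
= (6.626e-34)(3e8) / (274.4e-9)
= 1.9878e-25 / 2.7440e-07
= 7.2442e-19 J
Converting to eV: 7.2442e-19 / 1.602e-19
= 4.522 eV

4.522


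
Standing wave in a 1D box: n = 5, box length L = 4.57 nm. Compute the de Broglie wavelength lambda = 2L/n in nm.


lambda = 2L / n
= 2 * 4.57 / 5
= 9.14 / 5
= 1.828 nm

1.828


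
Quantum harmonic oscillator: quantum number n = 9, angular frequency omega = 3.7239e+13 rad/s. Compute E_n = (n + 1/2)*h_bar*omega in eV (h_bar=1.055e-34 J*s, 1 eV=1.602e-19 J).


E = (n + 1/2) * h_bar * omega
= (9 + 0.5) * 1.055e-34 * 3.7239e+13
= 9.5 * 3.9287e-21
= 3.7323e-20 J
= 0.233 eV

0.233


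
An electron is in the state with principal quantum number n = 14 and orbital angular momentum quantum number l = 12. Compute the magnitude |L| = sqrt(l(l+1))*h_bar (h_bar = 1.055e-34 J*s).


L = sqrt(l*(l+1)) * h_bar
= sqrt(12 * 13) * 1.055e-34
= sqrt(156) * 1.055e-34
= 12.49 * 1.055e-34
= 1.3177e-33 J*s

1.3177e-33


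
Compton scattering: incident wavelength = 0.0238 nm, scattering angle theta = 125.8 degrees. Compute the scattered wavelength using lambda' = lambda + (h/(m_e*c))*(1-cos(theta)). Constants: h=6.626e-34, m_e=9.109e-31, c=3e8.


Compton wavelength: h/(m_e*c) = 2.4247e-12 m
d_lambda = 2.4247e-12 * (1 - cos(125.8 deg))
= 2.4247e-12 * 1.584958
= 3.8431e-12 m = 0.003843 nm
lambda' = 0.0238 + 0.003843
= 0.027643 nm

0.027643


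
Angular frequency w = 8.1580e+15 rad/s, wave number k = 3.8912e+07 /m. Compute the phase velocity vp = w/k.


vp = w / k
= 8.1580e+15 / 3.8912e+07
= 2.0965e+08 m/s

2.0965e+08


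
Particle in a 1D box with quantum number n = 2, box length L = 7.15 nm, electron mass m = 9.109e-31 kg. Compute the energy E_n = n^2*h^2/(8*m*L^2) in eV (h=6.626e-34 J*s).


E = n^2 * h^2 / (8 * m * L^2)
= 2^2 * (6.626e-34)^2 / (8 * 9.109e-31 * (7.15e-9)^2)
= 4 * 4.3904e-67 / (8 * 9.109e-31 * 5.1123e-17)
= 4.7140e-21 J
= 0.0294 eV

0.0294


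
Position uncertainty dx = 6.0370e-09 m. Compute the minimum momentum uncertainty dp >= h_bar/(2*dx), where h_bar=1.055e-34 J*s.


dp = h_bar / (2 * dx)
= 1.055e-34 / (2 * 6.0370e-09)
= 1.055e-34 / 1.2074e-08
= 8.7378e-27 kg*m/s

8.7378e-27


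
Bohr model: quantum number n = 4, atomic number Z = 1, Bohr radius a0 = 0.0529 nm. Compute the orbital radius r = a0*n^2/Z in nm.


r = a0 * n^2 / Z
= 0.0529 * 4^2 / 1
= 0.0529 * 16 / 1
= 0.8464 nm

0.8464


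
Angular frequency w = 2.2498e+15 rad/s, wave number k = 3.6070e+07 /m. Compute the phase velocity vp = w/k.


vp = w / k
= 2.2498e+15 / 3.6070e+07
= 6.2373e+07 m/s

6.2373e+07


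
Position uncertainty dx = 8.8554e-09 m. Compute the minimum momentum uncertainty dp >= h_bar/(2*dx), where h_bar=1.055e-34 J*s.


dp = h_bar / (2 * dx)
= 1.055e-34 / (2 * 8.8554e-09)
= 1.055e-34 / 1.7711e-08
= 5.9568e-27 kg*m/s

5.9568e-27


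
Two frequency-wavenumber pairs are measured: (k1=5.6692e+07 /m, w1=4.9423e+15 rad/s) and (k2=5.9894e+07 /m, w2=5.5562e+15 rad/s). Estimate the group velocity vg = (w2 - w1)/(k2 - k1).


vg = (w2 - w1) / (k2 - k1)
= (5.5562e+15 - 4.9423e+15) / (5.9894e+07 - 5.6692e+07)
= 6.1390e+14 / 3.2020e+06
= 1.9172e+08 m/s

1.9172e+08


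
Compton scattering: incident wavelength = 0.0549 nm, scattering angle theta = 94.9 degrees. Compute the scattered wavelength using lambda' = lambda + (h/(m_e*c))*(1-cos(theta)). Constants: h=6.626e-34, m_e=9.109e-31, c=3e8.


Compton wavelength: h/(m_e*c) = 2.4247e-12 m
d_lambda = 2.4247e-12 * (1 - cos(94.9 deg))
= 2.4247e-12 * 1.085417
= 2.6318e-12 m = 0.002632 nm
lambda' = 0.0549 + 0.002632
= 0.057532 nm

0.057532


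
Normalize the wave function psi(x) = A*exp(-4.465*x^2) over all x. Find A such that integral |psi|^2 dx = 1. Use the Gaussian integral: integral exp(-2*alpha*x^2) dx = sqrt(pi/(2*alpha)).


integral |psi|^2 dx = A^2 * sqrt(pi/(2*alpha)) = 1
A^2 = sqrt(2*alpha/pi)
= sqrt(2 * 4.465 / pi)
= 1.685974
A = sqrt(1.685974)
= 1.2985

1.2985


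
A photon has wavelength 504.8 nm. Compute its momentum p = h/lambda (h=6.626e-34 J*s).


p = h / lambda
= 6.626e-34 / (504.8e-9)
= 6.626e-34 / 5.0480e-07
= 1.3126e-27 kg*m/s

1.3126e-27


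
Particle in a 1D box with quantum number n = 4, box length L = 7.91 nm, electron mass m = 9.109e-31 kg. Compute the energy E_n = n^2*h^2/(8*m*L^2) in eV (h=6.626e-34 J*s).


E = n^2 * h^2 / (8 * m * L^2)
= 4^2 * (6.626e-34)^2 / (8 * 9.109e-31 * (7.91e-9)^2)
= 16 * 4.3904e-67 / (8 * 9.109e-31 * 6.2568e-17)
= 1.5407e-20 J
= 0.0962 eV

0.0962


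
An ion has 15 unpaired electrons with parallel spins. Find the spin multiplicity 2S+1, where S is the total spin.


Total spin S = N * (1/2) = 15 * 0.5 = 7.5
Spin multiplicity = 2S + 1
= 2 * 7.5 + 1
= 16

16


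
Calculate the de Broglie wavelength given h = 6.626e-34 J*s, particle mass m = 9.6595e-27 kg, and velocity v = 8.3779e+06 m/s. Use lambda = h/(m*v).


lambda = h / (m * v)
= 6.626e-34 / (9.6595e-27 * 8.3779e+06)
= 6.626e-34 / 8.0926e-20
= 8.1877e-15 m

8.1877e-15


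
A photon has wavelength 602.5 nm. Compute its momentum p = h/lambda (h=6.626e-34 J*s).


p = h / lambda
= 6.626e-34 / (602.5e-9)
= 6.626e-34 / 6.0250e-07
= 1.0998e-27 kg*m/s

1.0998e-27


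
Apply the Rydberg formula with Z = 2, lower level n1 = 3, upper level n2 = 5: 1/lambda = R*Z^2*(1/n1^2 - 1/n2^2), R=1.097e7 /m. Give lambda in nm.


1/lambda = R * Z^2 * (1/n1^2 - 1/n2^2)
= 1.097e7 * 2^2 * (1/3^2 - 1/5^2)
= 1.097e7 * 4 * (0.111111 - 0.04)
= 3.1204e+06 /m
lambda = 1 / 3.1204e+06
= 320.4763 nm

320.4763


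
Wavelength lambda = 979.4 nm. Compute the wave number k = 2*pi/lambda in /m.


k = 2 * pi / lambda
= 6.2832 / (979.4e-9)
= 6.2832 / 9.7940e-07
= 6.4153e+06 /m

6.4153e+06


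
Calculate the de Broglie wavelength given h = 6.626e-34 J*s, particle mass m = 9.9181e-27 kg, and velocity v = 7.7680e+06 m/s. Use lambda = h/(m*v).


lambda = h / (m * v)
= 6.626e-34 / (9.9181e-27 * 7.7680e+06)
= 6.626e-34 / 7.7044e-20
= 8.6003e-15 m

8.6003e-15


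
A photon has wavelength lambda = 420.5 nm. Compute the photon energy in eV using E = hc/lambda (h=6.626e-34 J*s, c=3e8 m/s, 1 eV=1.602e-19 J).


E = hc / lambda
= (6.626e-34)(3e8) / (420.5e-9)
= 1.9878e-25 / 4.2050e-07
= 4.7272e-19 J
Converting to eV: 4.7272e-19 / 1.602e-19
= 2.9508 eV

2.9508


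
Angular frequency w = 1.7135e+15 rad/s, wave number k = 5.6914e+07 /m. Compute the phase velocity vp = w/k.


vp = w / k
= 1.7135e+15 / 5.6914e+07
= 3.0107e+07 m/s

3.0107e+07


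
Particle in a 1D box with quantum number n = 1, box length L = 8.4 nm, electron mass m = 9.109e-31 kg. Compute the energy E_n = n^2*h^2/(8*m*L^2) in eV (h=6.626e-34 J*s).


E = n^2 * h^2 / (8 * m * L^2)
= 1^2 * (6.626e-34)^2 / (8 * 9.109e-31 * (8.4e-9)^2)
= 1 * 4.3904e-67 / (8 * 9.109e-31 * 7.0560e-17)
= 8.5385e-22 J
= 0.0053 eV

0.0053


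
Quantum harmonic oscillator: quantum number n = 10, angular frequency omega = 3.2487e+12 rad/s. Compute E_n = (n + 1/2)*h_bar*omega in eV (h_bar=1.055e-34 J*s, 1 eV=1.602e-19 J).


E = (n + 1/2) * h_bar * omega
= (10 + 0.5) * 1.055e-34 * 3.2487e+12
= 10.5 * 3.4274e-22
= 3.5987e-21 J
= 0.0225 eV

0.0225


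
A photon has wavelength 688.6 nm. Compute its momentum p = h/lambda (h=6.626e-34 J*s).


p = h / lambda
= 6.626e-34 / (688.6e-9)
= 6.626e-34 / 6.8860e-07
= 9.6224e-28 kg*m/s

9.6224e-28


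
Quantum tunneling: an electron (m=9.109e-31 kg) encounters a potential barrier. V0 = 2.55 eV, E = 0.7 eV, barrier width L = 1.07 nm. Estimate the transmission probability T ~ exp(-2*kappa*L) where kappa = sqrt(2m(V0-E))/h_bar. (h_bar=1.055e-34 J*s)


V0 - E = 1.85 eV = 2.9637e-19 J
kappa = sqrt(2 * m * (V0-E)) / h_bar
= sqrt(2 * 9.109e-31 * 2.9637e-19) / 1.055e-34
= 6.9649e+09 /m
2*kappa*L = 2 * 6.9649e+09 * 1.07e-9
= 14.9049
T = exp(-14.9049) = 3.364251e-07

3.364251e-07


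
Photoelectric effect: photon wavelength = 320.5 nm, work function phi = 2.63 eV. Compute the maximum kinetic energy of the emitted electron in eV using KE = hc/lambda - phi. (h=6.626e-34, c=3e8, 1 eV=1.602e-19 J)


E_photon = hc / lambda
= (6.626e-34)(3e8) / (320.5e-9)
= 6.2022e-19 J
= 3.8715 eV
KE = E_photon - phi
= 3.8715 - 2.63
= 1.2415 eV

1.2415


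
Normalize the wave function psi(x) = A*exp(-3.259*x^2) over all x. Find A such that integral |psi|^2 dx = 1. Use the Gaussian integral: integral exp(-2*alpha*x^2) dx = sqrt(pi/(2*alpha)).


integral |psi|^2 dx = A^2 * sqrt(pi/(2*alpha)) = 1
A^2 = sqrt(2*alpha/pi)
= sqrt(2 * 3.259 / pi)
= 1.440397
A = sqrt(1.440397)
= 1.2002

1.2002


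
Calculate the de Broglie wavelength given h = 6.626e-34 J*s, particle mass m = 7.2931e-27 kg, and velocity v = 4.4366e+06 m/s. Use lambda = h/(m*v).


lambda = h / (m * v)
= 6.626e-34 / (7.2931e-27 * 4.4366e+06)
= 6.626e-34 / 3.2357e-20
= 2.0478e-14 m

2.0478e-14


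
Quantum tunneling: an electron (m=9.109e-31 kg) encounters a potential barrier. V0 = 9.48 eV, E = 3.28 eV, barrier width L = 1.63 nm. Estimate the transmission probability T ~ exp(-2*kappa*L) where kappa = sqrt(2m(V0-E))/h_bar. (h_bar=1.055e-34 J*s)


V0 - E = 6.2 eV = 9.9324e-19 J
kappa = sqrt(2 * m * (V0-E)) / h_bar
= sqrt(2 * 9.109e-31 * 9.9324e-19) / 1.055e-34
= 1.2750e+10 /m
2*kappa*L = 2 * 1.2750e+10 * 1.63e-9
= 41.5664
T = exp(-41.5664) = 8.870222e-19

8.870222e-19


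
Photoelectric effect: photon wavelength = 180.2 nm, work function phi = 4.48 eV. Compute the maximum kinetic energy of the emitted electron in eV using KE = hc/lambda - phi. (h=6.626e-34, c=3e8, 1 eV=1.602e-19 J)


E_photon = hc / lambda
= (6.626e-34)(3e8) / (180.2e-9)
= 1.1031e-18 J
= 6.8858 eV
KE = E_photon - phi
= 6.8858 - 4.48
= 2.4058 eV

2.4058


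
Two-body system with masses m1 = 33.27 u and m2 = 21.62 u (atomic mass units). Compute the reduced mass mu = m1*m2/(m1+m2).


mu = m1 * m2 / (m1 + m2)
= 33.27 * 21.62 / (33.27 + 21.62)
= 719.2974 / 54.89
= 13.1043 u

13.1043


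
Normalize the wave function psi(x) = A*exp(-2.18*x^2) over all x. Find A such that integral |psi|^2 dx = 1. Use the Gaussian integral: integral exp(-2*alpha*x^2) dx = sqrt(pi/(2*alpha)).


integral |psi|^2 dx = A^2 * sqrt(pi/(2*alpha)) = 1
A^2 = sqrt(2*alpha/pi)
= sqrt(2 * 2.18 / pi)
= 1.178062
A = sqrt(1.178062)
= 1.0854

1.0854


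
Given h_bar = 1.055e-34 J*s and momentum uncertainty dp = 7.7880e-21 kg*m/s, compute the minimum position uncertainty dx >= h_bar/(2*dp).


dx = h_bar / (2 * dp)
= 1.055e-34 / (2 * 7.7880e-21)
= 1.055e-34 / 1.5576e-20
= 6.7732e-15 m

6.7732e-15


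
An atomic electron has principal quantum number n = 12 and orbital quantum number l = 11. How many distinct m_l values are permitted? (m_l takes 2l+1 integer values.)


m_l ranges from -l to +l in integer steps
So m_l goes from -11 to +11
Count = 2l + 1 = 2*11 + 1
= 23

23


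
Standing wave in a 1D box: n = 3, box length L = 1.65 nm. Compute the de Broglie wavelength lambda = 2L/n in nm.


lambda = 2L / n
= 2 * 1.65 / 3
= 3.3 / 3
= 1.1 nm

1.1


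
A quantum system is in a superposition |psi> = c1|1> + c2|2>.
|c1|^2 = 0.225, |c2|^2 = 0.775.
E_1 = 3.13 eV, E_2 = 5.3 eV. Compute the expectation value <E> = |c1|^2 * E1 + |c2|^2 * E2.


<E> = |c1|^2 * E1 + |c2|^2 * E2
= 0.225 * 3.13 + 0.775 * 5.3
= 0.7043 + 4.1075
= 4.8117 eV

4.8117


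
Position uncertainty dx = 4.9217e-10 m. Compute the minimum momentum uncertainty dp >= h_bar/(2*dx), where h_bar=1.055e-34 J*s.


dp = h_bar / (2 * dx)
= 1.055e-34 / (2 * 4.9217e-10)
= 1.055e-34 / 9.8434e-10
= 1.0718e-25 kg*m/s

1.0718e-25


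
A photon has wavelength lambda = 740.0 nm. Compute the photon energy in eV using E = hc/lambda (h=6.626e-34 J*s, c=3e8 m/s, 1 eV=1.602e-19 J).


E = hc / lambda
= (6.626e-34)(3e8) / (740.0e-9)
= 1.9878e-25 / 7.4000e-07
= 2.6862e-19 J
Converting to eV: 2.6862e-19 / 1.602e-19
= 1.6768 eV

1.6768


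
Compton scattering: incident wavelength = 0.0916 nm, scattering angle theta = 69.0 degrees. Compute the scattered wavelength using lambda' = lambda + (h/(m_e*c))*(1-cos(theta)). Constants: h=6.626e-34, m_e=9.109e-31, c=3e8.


Compton wavelength: h/(m_e*c) = 2.4247e-12 m
d_lambda = 2.4247e-12 * (1 - cos(69.0 deg))
= 2.4247e-12 * 0.641632
= 1.5558e-12 m = 0.001556 nm
lambda' = 0.0916 + 0.001556
= 0.093156 nm

0.093156


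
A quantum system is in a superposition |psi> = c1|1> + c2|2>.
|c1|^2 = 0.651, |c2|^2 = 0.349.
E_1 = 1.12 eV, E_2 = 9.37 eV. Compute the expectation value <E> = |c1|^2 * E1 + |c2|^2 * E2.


<E> = |c1|^2 * E1 + |c2|^2 * E2
= 0.651 * 1.12 + 0.349 * 9.37
= 0.7291 + 3.2701
= 3.9992 eV

3.9992


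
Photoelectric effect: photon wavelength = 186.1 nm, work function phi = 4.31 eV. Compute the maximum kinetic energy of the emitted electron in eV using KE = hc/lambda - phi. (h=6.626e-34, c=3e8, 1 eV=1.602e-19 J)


E_photon = hc / lambda
= (6.626e-34)(3e8) / (186.1e-9)
= 1.0681e-18 J
= 6.6675 eV
KE = E_photon - phi
= 6.6675 - 4.31
= 2.3575 eV

2.3575


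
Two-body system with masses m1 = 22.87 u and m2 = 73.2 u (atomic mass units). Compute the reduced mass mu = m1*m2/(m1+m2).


mu = m1 * m2 / (m1 + m2)
= 22.87 * 73.2 / (22.87 + 73.2)
= 1674.084 / 96.07
= 17.4257 u

17.4257


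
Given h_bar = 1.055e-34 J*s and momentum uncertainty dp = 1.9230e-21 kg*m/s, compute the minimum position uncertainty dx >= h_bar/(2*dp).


dx = h_bar / (2 * dp)
= 1.055e-34 / (2 * 1.9230e-21)
= 1.055e-34 / 3.8460e-21
= 2.7431e-14 m

2.7431e-14


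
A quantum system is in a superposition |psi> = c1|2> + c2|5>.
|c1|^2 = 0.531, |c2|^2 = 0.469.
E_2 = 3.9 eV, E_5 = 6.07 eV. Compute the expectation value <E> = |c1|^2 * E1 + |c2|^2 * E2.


<E> = |c1|^2 * E1 + |c2|^2 * E2
= 0.531 * 3.9 + 0.469 * 6.07
= 2.0709 + 2.8468
= 4.9177 eV

4.9177


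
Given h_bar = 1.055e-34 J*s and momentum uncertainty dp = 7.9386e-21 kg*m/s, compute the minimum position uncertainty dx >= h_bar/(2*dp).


dx = h_bar / (2 * dp)
= 1.055e-34 / (2 * 7.9386e-21)
= 1.055e-34 / 1.5877e-20
= 6.6447e-15 m

6.6447e-15


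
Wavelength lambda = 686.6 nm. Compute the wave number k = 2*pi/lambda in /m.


k = 2 * pi / lambda
= 6.2832 / (686.6e-9)
= 6.2832 / 6.8660e-07
= 9.1512e+06 /m

9.1512e+06


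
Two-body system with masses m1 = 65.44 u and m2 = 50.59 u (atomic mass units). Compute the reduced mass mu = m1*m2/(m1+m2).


mu = m1 * m2 / (m1 + m2)
= 65.44 * 50.59 / (65.44 + 50.59)
= 3310.6096 / 116.03
= 28.5324 u

28.5324


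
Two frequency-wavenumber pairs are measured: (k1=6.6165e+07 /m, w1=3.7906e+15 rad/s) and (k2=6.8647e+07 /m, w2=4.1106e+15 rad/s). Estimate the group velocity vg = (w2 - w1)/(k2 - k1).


vg = (w2 - w1) / (k2 - k1)
= (4.1106e+15 - 3.7906e+15) / (6.8647e+07 - 6.6165e+07)
= 3.2000e+14 / 2.4820e+06
= 1.2893e+08 m/s

1.2893e+08


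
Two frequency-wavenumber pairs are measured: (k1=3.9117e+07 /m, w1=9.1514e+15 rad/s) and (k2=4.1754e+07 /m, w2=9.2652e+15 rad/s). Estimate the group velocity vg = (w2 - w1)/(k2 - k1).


vg = (w2 - w1) / (k2 - k1)
= (9.2652e+15 - 9.1514e+15) / (4.1754e+07 - 3.9117e+07)
= 1.1380e+14 / 2.6370e+06
= 4.3155e+07 m/s

4.3155e+07


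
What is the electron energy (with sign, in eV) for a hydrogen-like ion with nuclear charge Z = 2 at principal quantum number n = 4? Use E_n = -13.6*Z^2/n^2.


E_n = -13.6 * Z^2 / n^2
= -13.6 * 2^2 / 4^2
= -13.6 * 4 / 16
= -3.4 eV

-3.4


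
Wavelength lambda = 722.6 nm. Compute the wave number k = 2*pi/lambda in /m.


k = 2 * pi / lambda
= 6.2832 / (722.6e-9)
= 6.2832 / 7.2260e-07
= 8.6952e+06 /m

8.6952e+06


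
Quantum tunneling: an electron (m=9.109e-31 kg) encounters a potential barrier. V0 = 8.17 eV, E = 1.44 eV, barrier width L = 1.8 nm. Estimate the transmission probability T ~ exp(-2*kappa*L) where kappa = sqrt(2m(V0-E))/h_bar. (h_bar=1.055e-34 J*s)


V0 - E = 6.73 eV = 1.0781e-18 J
kappa = sqrt(2 * m * (V0-E)) / h_bar
= sqrt(2 * 9.109e-31 * 1.0781e-18) / 1.055e-34
= 1.3284e+10 /m
2*kappa*L = 2 * 1.3284e+10 * 1.8e-9
= 47.8233
T = exp(-47.8233) = 1.700678e-21

1.700678e-21


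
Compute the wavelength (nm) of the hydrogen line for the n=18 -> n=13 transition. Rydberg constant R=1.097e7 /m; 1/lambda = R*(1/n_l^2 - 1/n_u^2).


1/lambda = R * (1/n_l^2 - 1/n_u^2)
= 1.097e7 * (1/13^2 - 1/18^2)
= 1.097e7 * (0.005917 - 0.003086)
= 1.097e7 * 0.002831
= 3.1053e+04 /m
lambda = 1 / 3.1053e+04 = 32202.7818 nm

32202.7818


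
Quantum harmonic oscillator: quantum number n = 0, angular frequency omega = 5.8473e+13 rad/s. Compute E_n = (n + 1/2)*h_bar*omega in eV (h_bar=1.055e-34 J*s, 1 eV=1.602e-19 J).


E = (n + 1/2) * h_bar * omega
= (0 + 0.5) * 1.055e-34 * 5.8473e+13
= 0.5 * 6.1689e-21
= 3.0845e-21 J
= 0.0193 eV

0.0193


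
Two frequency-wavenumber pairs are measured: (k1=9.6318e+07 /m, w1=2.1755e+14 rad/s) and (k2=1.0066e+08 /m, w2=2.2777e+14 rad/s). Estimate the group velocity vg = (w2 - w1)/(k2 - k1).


vg = (w2 - w1) / (k2 - k1)
= (2.2777e+14 - 2.1755e+14) / (1.0066e+08 - 9.6318e+07)
= 1.0220e+13 / 4.3420e+06
= 2.3538e+06 m/s

2.3538e+06


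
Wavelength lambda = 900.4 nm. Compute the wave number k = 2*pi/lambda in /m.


k = 2 * pi / lambda
= 6.2832 / (900.4e-9)
= 6.2832 / 9.0040e-07
= 6.9782e+06 /m

6.9782e+06


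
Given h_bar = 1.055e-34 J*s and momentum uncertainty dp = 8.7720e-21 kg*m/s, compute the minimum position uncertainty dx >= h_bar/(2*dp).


dx = h_bar / (2 * dp)
= 1.055e-34 / (2 * 8.7720e-21)
= 1.055e-34 / 1.7544e-20
= 6.0135e-15 m

6.0135e-15


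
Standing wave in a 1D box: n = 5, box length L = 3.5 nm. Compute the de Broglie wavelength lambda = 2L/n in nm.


lambda = 2L / n
= 2 * 3.5 / 5
= 7.0 / 5
= 1.4 nm

1.4


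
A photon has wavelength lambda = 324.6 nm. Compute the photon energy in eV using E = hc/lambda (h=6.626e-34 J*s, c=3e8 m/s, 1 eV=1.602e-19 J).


E = hc / lambda
= (6.626e-34)(3e8) / (324.6e-9)
= 1.9878e-25 / 3.2460e-07
= 6.1238e-19 J
Converting to eV: 6.1238e-19 / 1.602e-19
= 3.8226 eV

3.8226


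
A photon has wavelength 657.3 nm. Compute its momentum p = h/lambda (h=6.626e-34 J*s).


p = h / lambda
= 6.626e-34 / (657.3e-9)
= 6.626e-34 / 6.5730e-07
= 1.0081e-27 kg*m/s

1.0081e-27


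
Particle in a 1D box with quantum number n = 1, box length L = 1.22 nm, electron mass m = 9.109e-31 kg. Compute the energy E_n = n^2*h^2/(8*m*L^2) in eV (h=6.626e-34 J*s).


E = n^2 * h^2 / (8 * m * L^2)
= 1^2 * (6.626e-34)^2 / (8 * 9.109e-31 * (1.22e-9)^2)
= 1 * 4.3904e-67 / (8 * 9.109e-31 * 1.4884e-18)
= 4.0478e-20 J
= 0.2527 eV

0.2527


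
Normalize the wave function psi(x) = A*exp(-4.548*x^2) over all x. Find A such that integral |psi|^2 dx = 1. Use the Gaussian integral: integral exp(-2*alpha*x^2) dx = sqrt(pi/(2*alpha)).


integral |psi|^2 dx = A^2 * sqrt(pi/(2*alpha)) = 1
A^2 = sqrt(2*alpha/pi)
= sqrt(2 * 4.548 / pi)
= 1.701572
A = sqrt(1.701572)
= 1.3044

1.3044


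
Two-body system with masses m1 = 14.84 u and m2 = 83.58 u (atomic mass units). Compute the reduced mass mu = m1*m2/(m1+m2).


mu = m1 * m2 / (m1 + m2)
= 14.84 * 83.58 / (14.84 + 83.58)
= 1240.3272 / 98.42
= 12.6024 u

12.6024


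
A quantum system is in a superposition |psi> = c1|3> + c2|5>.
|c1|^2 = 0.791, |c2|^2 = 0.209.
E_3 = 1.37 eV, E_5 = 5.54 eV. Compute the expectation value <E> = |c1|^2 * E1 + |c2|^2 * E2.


<E> = |c1|^2 * E1 + |c2|^2 * E2
= 0.791 * 1.37 + 0.209 * 5.54
= 1.0837 + 1.1579
= 2.2415 eV

2.2415


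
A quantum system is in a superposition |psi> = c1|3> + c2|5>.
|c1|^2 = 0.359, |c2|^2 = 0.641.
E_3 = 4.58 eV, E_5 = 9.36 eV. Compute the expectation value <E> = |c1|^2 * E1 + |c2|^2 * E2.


<E> = |c1|^2 * E1 + |c2|^2 * E2
= 0.359 * 4.58 + 0.641 * 9.36
= 1.6442 + 5.9998
= 7.644 eV

7.644


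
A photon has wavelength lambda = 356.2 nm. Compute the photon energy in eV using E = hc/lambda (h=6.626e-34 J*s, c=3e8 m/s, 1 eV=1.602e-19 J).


E = hc / lambda
= (6.626e-34)(3e8) / (356.2e-9)
= 1.9878e-25 / 3.5620e-07
= 5.5806e-19 J
Converting to eV: 5.5806e-19 / 1.602e-19
= 3.4835 eV

3.4835


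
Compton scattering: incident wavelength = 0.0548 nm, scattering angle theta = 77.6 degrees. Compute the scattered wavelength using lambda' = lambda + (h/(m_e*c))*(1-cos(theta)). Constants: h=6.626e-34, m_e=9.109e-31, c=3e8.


Compton wavelength: h/(m_e*c) = 2.4247e-12 m
d_lambda = 2.4247e-12 * (1 - cos(77.6 deg))
= 2.4247e-12 * 0.785265
= 1.9040e-12 m = 0.001904 nm
lambda' = 0.0548 + 0.001904
= 0.056704 nm

0.056704
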